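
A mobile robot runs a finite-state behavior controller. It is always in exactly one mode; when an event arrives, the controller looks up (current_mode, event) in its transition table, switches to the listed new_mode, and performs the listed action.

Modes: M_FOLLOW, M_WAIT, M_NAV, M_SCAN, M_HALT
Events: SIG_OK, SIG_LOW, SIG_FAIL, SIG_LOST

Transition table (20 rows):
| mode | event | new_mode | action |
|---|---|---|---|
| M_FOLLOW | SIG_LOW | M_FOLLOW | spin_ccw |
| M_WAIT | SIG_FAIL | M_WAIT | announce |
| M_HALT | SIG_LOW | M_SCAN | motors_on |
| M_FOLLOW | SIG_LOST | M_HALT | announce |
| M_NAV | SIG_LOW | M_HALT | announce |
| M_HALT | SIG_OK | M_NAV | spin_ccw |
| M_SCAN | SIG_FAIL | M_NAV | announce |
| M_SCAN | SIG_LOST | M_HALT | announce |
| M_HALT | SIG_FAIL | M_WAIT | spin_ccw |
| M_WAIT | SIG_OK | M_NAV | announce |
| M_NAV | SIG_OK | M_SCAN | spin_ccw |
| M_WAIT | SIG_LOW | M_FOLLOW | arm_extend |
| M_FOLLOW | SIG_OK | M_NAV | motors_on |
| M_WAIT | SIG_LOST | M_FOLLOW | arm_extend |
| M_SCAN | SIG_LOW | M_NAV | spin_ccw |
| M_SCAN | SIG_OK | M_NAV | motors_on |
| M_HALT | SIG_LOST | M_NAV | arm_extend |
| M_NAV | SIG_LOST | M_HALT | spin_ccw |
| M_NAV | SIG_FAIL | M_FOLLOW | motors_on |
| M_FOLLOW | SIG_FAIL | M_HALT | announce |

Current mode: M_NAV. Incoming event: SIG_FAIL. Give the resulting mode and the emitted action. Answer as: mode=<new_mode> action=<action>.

mode=M_FOLLOW action=motors_on

current mode = M_NAV; filter table to that mode:
  (M_NAV, SIG_LOW) → (M_HALT, announce)
  (M_NAV, SIG_OK) → (M_SCAN, spin_ccw)
  (M_NAV, SIG_LOST) → (M_HALT, spin_ccw)
  (M_NAV, SIG_FAIL) → (M_FOLLOW, motors_on)  ← event matches
event = SIG_FAIL selects (M_FOLLOW, motors_on)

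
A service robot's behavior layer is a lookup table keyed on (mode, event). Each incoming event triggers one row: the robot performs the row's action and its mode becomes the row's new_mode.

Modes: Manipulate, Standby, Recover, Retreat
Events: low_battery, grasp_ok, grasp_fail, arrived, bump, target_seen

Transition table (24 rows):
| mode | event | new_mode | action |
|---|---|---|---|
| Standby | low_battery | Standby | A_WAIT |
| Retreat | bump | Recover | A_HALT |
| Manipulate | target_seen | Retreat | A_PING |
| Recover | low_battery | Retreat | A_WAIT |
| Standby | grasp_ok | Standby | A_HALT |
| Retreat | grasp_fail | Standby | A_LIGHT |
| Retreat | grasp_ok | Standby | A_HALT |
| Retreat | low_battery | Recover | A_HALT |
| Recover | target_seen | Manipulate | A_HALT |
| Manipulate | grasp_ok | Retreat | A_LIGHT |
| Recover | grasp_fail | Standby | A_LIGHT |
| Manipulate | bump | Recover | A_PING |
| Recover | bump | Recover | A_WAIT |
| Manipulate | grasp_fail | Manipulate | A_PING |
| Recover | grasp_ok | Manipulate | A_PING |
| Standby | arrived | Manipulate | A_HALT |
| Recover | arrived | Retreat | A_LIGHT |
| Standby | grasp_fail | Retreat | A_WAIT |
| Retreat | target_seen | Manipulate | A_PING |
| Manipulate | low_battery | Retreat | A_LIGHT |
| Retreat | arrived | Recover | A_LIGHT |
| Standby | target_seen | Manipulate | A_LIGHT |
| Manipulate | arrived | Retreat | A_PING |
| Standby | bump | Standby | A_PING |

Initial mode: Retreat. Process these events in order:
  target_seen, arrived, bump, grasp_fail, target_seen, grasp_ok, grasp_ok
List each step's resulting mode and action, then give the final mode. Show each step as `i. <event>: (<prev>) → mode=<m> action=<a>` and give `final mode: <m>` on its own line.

1. target_seen: (Retreat) → mode=Manipulate action=A_PING
2. arrived: (Manipulate) → mode=Retreat action=A_PING
3. bump: (Retreat) → mode=Recover action=A_HALT
4. grasp_fail: (Recover) → mode=Standby action=A_LIGHT
5. target_seen: (Standby) → mode=Manipulate action=A_LIGHT
6. grasp_ok: (Manipulate) → mode=Retreat action=A_LIGHT
7. grasp_ok: (Retreat) → mode=Standby action=A_HALT

final mode: Standby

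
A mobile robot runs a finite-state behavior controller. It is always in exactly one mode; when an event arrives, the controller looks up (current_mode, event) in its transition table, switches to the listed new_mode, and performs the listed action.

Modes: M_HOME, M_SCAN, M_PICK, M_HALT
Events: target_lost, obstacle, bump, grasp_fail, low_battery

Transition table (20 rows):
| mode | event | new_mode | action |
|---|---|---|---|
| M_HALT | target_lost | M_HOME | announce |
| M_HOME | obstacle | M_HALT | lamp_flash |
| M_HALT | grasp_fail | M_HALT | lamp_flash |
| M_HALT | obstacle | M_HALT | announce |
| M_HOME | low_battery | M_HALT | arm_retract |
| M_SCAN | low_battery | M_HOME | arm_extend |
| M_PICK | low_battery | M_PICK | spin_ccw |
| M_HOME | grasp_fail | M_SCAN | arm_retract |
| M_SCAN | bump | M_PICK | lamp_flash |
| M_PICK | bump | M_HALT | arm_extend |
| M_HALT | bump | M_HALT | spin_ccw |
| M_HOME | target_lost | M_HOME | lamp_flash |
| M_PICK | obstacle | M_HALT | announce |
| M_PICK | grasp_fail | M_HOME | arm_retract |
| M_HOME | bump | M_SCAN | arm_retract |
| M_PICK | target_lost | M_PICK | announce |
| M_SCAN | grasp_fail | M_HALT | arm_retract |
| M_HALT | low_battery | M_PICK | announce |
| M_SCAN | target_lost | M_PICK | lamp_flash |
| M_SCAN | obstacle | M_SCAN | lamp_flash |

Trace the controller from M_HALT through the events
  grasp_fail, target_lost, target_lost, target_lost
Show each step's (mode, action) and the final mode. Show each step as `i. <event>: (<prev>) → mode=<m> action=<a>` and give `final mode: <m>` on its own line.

1. grasp_fail: (M_HALT) → mode=M_HALT action=lamp_flash
2. target_lost: (M_HALT) → mode=M_HOME action=announce
3. target_lost: (M_HOME) → mode=M_HOME action=lamp_flash
4. target_lost: (M_HOME) → mode=M_HOME action=lamp_flash

final mode: M_HOME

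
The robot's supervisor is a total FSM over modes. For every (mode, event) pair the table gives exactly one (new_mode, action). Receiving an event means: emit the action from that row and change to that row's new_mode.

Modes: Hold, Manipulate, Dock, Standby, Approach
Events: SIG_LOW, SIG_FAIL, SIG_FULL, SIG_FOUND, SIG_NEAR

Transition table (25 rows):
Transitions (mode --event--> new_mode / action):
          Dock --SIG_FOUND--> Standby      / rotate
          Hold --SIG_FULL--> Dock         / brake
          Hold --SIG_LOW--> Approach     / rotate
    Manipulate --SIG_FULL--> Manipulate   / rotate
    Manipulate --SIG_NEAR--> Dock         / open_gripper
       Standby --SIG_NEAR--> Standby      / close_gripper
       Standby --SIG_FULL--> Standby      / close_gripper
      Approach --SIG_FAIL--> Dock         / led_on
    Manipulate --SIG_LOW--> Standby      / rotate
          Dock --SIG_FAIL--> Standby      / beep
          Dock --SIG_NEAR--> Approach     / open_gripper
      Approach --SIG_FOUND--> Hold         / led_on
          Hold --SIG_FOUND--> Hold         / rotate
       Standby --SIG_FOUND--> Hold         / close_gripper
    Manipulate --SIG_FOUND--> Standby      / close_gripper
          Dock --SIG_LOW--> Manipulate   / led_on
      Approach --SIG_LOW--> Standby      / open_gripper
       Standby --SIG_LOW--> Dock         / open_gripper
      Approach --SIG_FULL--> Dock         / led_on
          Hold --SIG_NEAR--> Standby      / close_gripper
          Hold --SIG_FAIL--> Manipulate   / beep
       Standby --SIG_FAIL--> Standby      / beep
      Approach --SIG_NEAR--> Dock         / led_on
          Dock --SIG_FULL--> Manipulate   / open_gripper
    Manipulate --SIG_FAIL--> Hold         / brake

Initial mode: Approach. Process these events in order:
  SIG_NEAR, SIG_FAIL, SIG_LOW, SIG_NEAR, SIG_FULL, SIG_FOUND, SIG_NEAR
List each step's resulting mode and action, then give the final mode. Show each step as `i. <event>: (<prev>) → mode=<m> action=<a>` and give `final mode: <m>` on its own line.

1. SIG_NEAR: (Approach) → mode=Dock action=led_on
2. SIG_FAIL: (Dock) → mode=Standby action=beep
3. SIG_LOW: (Standby) → mode=Dock action=open_gripper
4. SIG_NEAR: (Dock) → mode=Approach action=open_gripper
5. SIG_FULL: (Approach) → mode=Dock action=led_on
6. SIG_FOUND: (Dock) → mode=Standby action=rotate
7. SIG_NEAR: (Standby) → mode=Standby action=close_gripper

final mode: Standby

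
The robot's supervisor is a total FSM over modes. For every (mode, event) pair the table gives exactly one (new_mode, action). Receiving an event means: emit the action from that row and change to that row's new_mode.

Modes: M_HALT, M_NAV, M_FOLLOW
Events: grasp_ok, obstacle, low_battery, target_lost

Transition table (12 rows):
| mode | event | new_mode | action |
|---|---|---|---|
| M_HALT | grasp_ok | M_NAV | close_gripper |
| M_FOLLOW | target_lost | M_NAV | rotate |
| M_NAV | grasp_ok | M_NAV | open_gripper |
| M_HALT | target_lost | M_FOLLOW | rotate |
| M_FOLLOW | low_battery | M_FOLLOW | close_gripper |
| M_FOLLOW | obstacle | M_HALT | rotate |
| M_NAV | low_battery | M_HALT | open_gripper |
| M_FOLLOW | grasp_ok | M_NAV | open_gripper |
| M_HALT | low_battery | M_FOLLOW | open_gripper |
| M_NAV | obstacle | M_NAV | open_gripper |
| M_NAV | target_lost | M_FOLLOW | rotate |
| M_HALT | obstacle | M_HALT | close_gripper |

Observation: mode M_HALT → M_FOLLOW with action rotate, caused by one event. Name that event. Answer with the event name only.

try grasp_ok: (M_HALT, grasp_ok) → (M_NAV, close_gripper)
try obstacle: (M_HALT, obstacle) → (M_HALT, close_gripper)
try low_battery: (M_HALT, low_battery) → (M_FOLLOW, open_gripper)
try target_lost: (M_HALT, target_lost) → (M_FOLLOW, rotate)  ← matches

target_lost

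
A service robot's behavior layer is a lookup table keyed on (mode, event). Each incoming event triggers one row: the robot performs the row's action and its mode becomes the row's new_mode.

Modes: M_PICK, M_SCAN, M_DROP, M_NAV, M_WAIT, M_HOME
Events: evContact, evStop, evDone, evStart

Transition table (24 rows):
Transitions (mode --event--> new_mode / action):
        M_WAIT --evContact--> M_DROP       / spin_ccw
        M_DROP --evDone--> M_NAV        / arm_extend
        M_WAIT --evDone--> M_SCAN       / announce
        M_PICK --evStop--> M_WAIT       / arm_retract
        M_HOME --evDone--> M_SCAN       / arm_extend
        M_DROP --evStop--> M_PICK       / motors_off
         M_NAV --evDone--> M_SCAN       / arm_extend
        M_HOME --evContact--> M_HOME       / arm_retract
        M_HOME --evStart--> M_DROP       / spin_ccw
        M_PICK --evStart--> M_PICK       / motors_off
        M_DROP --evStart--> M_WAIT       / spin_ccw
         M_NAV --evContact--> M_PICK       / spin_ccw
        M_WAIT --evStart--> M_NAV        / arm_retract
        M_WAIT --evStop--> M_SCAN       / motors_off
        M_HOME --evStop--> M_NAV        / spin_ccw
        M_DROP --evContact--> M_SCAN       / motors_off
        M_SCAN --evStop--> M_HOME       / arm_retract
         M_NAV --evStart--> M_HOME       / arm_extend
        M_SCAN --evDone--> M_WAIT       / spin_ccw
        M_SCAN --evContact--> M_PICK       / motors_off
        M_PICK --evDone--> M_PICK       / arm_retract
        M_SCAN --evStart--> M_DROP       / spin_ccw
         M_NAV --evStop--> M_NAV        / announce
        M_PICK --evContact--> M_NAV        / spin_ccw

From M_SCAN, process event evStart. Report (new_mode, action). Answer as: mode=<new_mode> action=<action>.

mode=M_DROP action=spin_ccw

current mode = M_SCAN; filter table to that mode:
  (M_SCAN, evStop) → (M_HOME, arm_retract)
  (M_SCAN, evDone) → (M_WAIT, spin_ccw)
  (M_SCAN, evContact) → (M_PICK, motors_off)
  (M_SCAN, evStart) → (M_DROP, spin_ccw)  ← event matches
event = evStart selects (M_DROP, spin_ccw)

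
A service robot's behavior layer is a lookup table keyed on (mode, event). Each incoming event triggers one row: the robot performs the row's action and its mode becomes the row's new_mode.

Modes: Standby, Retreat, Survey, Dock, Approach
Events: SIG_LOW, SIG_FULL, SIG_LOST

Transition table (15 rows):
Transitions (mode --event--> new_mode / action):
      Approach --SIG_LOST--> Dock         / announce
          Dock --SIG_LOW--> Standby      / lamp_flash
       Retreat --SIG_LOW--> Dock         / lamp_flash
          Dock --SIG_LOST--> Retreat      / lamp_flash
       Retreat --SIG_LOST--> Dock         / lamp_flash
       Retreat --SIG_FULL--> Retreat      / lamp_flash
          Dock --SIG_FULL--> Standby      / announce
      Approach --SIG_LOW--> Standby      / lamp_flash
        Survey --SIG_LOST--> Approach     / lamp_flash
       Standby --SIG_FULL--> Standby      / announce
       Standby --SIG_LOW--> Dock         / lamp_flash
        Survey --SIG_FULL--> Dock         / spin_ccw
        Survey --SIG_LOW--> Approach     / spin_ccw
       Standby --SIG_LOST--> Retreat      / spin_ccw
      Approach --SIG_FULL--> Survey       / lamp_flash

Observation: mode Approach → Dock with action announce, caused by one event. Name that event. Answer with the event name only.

try SIG_LOW: (Approach, SIG_LOW) → (Standby, lamp_flash)
try SIG_FULL: (Approach, SIG_FULL) → (Survey, lamp_flash)
try SIG_LOST: (Approach, SIG_LOST) → (Dock, announce)  ← matches

SIG_LOST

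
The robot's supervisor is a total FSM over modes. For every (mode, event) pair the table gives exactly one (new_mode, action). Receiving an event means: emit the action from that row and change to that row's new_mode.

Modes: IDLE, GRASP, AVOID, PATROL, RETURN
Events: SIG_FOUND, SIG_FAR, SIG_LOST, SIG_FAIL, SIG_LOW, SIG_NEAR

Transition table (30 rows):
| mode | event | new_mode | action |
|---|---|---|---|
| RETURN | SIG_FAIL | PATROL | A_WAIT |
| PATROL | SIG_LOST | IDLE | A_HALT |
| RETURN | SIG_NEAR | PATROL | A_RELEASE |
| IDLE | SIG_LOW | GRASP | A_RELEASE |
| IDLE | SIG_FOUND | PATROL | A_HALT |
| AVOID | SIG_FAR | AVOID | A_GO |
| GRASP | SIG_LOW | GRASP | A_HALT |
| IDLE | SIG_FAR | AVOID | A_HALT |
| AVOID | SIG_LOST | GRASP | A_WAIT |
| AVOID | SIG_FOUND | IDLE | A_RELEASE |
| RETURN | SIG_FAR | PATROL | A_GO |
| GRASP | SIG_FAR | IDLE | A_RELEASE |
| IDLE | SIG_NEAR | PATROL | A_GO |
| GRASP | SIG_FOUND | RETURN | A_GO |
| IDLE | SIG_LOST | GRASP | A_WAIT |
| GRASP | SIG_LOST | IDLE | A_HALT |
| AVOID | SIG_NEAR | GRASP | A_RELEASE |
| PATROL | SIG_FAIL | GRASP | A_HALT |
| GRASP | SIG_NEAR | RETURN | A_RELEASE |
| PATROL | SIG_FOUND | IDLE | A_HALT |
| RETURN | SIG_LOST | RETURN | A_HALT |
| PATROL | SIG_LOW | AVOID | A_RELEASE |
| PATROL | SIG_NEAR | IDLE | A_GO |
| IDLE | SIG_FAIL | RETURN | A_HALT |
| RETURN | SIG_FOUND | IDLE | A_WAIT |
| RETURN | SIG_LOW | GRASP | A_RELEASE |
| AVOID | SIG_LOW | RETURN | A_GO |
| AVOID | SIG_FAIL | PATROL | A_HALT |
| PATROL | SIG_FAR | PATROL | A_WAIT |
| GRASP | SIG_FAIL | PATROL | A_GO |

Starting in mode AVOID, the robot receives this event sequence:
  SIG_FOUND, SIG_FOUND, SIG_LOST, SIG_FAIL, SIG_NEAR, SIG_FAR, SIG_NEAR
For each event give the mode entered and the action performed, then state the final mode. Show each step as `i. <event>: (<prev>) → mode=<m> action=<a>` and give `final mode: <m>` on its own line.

1. SIG_FOUND: (AVOID) → mode=IDLE action=A_RELEASE
2. SIG_FOUND: (IDLE) → mode=PATROL action=A_HALT
3. SIG_LOST: (PATROL) → mode=IDLE action=A_HALT
4. SIG_FAIL: (IDLE) → mode=RETURN action=A_HALT
5. SIG_NEAR: (RETURN) → mode=PATROL action=A_RELEASE
6. SIG_FAR: (PATROL) → mode=PATROL action=A_WAIT
7. SIG_NEAR: (PATROL) → mode=IDLE action=A_GO

final mode: IDLE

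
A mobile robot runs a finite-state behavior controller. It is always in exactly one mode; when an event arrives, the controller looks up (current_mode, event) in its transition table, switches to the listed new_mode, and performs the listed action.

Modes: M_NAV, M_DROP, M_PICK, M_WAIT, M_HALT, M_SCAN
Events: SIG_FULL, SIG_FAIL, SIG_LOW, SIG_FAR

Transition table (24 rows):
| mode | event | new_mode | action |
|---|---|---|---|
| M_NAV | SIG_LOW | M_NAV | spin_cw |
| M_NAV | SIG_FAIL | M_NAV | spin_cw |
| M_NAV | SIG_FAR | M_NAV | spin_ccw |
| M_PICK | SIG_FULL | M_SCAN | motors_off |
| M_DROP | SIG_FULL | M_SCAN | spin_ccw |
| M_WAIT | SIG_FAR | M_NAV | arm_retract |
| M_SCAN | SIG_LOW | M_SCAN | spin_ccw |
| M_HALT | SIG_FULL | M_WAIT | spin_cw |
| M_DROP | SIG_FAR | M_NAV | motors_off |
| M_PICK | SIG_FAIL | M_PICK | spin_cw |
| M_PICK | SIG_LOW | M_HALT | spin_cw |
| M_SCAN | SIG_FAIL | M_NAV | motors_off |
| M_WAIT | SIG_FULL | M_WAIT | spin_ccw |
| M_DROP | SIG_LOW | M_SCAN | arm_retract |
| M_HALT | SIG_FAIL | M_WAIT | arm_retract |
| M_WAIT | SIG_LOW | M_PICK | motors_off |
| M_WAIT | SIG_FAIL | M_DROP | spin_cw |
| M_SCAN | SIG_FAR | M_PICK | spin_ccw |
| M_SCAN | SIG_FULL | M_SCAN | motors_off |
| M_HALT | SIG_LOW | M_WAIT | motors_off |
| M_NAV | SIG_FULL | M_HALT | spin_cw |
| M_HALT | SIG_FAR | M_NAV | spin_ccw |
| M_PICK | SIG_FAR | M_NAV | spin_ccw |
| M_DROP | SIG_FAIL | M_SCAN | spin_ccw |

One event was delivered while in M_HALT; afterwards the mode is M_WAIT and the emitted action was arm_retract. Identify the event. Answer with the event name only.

SIG_FAIL

try SIG_FULL: (M_HALT, SIG_FULL) → (M_WAIT, spin_cw)
try SIG_FAIL: (M_HALT, SIG_FAIL) → (M_WAIT, arm_retract)  ← matches
try SIG_LOW: (M_HALT, SIG_LOW) → (M_WAIT, motors_off)
try SIG_FAR: (M_HALT, SIG_FAR) → (M_NAV, spin_ccw)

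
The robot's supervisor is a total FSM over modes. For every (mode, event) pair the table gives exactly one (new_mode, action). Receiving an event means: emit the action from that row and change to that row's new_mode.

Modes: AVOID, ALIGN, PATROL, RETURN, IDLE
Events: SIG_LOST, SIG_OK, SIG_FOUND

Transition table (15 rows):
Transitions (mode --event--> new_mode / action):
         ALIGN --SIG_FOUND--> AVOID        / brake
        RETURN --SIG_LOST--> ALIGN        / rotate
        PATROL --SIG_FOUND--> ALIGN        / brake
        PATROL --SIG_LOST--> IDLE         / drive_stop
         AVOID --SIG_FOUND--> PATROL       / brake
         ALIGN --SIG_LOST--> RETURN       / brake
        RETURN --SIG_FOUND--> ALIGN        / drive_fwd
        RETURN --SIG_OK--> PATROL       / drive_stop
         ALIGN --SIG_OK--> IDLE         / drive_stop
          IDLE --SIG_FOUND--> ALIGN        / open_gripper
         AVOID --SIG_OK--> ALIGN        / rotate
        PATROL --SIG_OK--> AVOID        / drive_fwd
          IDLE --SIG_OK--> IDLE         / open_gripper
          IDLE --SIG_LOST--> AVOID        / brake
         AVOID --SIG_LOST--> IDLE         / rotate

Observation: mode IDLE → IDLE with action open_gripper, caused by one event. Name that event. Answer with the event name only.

try SIG_LOST: (IDLE, SIG_LOST) → (AVOID, brake)
try SIG_OK: (IDLE, SIG_OK) → (IDLE, open_gripper)  ← matches
try SIG_FOUND: (IDLE, SIG_FOUND) → (ALIGN, open_gripper)

SIG_OK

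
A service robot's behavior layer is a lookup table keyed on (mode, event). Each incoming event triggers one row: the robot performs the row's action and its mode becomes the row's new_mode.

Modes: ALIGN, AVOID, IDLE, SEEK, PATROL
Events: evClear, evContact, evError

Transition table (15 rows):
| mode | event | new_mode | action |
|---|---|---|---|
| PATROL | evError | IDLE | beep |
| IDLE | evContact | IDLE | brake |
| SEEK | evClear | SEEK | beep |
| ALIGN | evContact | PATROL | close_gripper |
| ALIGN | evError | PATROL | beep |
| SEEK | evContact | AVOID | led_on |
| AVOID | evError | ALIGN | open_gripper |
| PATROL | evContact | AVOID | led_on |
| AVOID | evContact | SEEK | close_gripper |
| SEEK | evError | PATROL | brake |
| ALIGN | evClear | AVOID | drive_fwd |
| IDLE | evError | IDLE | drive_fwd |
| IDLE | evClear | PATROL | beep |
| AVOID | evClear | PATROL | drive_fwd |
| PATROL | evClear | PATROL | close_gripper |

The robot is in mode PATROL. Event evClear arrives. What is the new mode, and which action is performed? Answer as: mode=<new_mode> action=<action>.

current mode = PATROL; filter table to that mode:
  (PATROL, evError) → (IDLE, beep)
  (PATROL, evContact) → (AVOID, led_on)
  (PATROL, evClear) → (PATROL, close_gripper)  ← event matches
event = evClear selects (PATROL, close_gripper)

mode=PATROL action=close_gripper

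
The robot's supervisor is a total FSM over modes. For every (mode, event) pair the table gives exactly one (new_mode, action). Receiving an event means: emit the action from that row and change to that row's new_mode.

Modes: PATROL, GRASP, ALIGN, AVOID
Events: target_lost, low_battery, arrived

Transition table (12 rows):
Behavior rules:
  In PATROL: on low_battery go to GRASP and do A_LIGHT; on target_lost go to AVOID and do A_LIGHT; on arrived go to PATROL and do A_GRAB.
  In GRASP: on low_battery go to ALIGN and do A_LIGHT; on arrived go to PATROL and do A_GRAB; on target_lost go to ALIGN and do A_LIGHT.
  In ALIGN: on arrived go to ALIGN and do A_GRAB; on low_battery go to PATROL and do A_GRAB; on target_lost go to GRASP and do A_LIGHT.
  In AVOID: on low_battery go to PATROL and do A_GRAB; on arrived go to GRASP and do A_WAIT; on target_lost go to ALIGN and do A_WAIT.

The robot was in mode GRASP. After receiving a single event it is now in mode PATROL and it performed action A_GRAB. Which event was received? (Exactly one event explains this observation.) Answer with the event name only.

arrived

try target_lost: (GRASP, target_lost) → (ALIGN, A_LIGHT)
try low_battery: (GRASP, low_battery) → (ALIGN, A_LIGHT)
try arrived: (GRASP, arrived) → (PATROL, A_GRAB)  ← matches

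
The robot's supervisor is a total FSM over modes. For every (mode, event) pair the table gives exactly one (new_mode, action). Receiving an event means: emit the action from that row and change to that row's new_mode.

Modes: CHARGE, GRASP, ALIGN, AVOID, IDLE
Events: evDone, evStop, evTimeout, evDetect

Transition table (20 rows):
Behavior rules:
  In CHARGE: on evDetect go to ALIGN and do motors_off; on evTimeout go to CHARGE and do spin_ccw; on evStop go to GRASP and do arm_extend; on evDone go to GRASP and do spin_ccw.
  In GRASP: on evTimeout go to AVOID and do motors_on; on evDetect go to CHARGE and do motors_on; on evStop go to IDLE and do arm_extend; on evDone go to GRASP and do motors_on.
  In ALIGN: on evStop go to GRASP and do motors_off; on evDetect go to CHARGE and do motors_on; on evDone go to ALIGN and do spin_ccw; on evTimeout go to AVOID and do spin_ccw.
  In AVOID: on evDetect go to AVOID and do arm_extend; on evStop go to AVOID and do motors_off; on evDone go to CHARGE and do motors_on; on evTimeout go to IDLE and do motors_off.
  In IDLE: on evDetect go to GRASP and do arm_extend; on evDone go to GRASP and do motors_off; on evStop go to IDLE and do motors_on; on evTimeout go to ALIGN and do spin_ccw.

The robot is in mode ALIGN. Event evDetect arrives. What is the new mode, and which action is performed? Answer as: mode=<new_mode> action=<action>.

current mode = ALIGN; filter table to that mode:
  (ALIGN, evStop) → (GRASP, motors_off)
  (ALIGN, evDetect) → (CHARGE, motors_on)  ← event matches
  (ALIGN, evDone) → (ALIGN, spin_ccw)
  (ALIGN, evTimeout) → (AVOID, spin_ccw)
event = evDetect selects (CHARGE, motors_on)

mode=CHARGE action=motors_on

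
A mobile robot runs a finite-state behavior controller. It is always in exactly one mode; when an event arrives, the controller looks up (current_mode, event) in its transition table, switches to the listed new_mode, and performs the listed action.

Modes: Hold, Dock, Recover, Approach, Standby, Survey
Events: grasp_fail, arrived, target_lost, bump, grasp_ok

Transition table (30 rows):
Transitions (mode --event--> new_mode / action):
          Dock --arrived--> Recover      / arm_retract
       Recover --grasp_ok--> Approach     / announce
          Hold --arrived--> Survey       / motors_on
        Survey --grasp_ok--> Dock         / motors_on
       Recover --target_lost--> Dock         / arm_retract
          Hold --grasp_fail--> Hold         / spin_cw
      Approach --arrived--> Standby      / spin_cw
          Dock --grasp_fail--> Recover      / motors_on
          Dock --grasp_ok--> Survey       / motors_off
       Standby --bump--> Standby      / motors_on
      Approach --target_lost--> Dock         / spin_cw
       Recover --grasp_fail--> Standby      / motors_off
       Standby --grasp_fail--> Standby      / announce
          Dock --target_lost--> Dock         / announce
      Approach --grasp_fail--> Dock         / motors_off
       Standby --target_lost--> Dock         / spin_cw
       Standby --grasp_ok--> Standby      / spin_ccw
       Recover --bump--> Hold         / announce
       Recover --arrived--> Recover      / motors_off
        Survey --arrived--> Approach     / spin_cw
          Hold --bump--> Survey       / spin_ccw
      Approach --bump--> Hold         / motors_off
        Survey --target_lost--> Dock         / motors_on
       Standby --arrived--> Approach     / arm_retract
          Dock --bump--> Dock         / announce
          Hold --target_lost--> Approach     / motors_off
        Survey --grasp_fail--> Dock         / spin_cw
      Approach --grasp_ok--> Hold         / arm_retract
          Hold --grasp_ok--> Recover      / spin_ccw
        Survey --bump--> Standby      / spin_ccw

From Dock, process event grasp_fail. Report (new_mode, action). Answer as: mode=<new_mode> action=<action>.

current mode = Dock; filter table to that mode:
  (Dock, arrived) → (Recover, arm_retract)
  (Dock, grasp_fail) → (Recover, motors_on)  ← event matches
  (Dock, grasp_ok) → (Survey, motors_off)
  (Dock, target_lost) → (Dock, announce)
  (Dock, bump) → (Dock, announce)
event = grasp_fail selects (Recover, motors_on)

mode=Recover action=motors_on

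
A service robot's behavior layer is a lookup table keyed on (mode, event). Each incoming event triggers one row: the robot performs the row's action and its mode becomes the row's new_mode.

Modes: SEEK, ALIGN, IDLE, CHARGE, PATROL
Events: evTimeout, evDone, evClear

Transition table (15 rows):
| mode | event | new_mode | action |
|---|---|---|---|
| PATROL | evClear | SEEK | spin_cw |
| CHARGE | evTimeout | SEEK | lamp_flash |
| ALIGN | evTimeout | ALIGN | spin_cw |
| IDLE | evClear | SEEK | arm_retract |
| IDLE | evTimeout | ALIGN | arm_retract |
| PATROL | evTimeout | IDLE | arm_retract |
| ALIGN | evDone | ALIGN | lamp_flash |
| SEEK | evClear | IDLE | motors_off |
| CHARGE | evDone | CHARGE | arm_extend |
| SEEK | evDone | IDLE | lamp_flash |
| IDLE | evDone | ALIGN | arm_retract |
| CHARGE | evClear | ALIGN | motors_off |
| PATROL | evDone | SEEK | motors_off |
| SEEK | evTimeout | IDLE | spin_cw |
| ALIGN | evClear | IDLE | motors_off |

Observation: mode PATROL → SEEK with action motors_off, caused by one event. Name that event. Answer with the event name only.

evDone

try evTimeout: (PATROL, evTimeout) → (IDLE, arm_retract)
try evDone: (PATROL, evDone) → (SEEK, motors_off)  ← matches
try evClear: (PATROL, evClear) → (SEEK, spin_cw)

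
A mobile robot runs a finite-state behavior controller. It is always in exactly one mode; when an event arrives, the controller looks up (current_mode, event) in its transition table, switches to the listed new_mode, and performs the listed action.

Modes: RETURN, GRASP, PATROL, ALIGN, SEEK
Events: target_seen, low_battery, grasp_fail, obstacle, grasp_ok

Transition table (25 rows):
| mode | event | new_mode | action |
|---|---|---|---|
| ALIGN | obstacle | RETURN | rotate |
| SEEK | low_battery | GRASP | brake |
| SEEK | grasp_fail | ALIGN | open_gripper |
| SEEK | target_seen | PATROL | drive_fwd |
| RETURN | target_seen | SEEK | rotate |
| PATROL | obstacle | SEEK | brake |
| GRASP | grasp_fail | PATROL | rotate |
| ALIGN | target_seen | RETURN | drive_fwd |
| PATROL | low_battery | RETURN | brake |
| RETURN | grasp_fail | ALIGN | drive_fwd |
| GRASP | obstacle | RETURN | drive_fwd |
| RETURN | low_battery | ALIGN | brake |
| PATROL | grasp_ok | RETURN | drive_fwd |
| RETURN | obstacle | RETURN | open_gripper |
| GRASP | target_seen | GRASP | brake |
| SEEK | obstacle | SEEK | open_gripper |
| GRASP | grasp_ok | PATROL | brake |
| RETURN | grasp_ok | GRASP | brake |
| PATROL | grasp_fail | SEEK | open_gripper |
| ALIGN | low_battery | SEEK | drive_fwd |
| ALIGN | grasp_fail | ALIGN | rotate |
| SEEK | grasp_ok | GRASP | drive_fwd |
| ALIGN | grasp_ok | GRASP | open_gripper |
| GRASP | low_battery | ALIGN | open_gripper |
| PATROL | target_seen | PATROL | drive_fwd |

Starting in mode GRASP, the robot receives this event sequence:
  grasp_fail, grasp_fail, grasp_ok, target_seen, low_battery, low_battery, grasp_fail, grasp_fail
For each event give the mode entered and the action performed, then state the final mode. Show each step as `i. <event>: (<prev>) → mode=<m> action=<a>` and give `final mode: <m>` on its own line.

final mode: ALIGN

1. grasp_fail: (GRASP) → mode=PATROL action=rotate
2. grasp_fail: (PATROL) → mode=SEEK action=open_gripper
3. grasp_ok: (SEEK) → mode=GRASP action=drive_fwd
4. target_seen: (GRASP) → mode=GRASP action=brake
5. low_battery: (GRASP) → mode=ALIGN action=open_gripper
6. low_battery: (ALIGN) → mode=SEEK action=drive_fwd
7. grasp_fail: (SEEK) → mode=ALIGN action=open_gripper
8. grasp_fail: (ALIGN) → mode=ALIGN action=rotate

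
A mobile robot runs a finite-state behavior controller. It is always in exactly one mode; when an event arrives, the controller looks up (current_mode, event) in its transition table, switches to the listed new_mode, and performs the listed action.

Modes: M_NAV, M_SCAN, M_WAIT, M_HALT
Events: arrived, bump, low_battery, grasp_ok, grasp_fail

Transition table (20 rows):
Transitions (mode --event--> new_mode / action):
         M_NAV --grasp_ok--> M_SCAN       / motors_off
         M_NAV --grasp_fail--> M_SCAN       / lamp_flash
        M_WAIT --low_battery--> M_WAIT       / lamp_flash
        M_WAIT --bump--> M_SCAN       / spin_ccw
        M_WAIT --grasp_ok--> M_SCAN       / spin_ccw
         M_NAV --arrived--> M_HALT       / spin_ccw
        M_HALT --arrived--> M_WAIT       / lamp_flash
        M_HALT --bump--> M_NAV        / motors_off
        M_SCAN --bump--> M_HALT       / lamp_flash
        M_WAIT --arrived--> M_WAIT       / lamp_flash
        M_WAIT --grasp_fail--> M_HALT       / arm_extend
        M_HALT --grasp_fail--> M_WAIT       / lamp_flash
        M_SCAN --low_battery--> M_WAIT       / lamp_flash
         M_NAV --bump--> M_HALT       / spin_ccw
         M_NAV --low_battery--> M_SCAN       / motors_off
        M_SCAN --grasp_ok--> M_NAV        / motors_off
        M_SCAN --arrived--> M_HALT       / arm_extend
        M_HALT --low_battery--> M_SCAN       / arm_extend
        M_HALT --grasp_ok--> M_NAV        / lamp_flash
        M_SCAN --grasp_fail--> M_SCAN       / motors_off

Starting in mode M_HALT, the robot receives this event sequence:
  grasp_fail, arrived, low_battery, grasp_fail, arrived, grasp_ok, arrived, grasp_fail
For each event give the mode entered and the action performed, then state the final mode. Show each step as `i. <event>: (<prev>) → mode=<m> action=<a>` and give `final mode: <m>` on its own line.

final mode: M_WAIT

1. grasp_fail: (M_HALT) → mode=M_WAIT action=lamp_flash
2. arrived: (M_WAIT) → mode=M_WAIT action=lamp_flash
3. low_battery: (M_WAIT) → mode=M_WAIT action=lamp_flash
4. grasp_fail: (M_WAIT) → mode=M_HALT action=arm_extend
5. arrived: (M_HALT) → mode=M_WAIT action=lamp_flash
6. grasp_ok: (M_WAIT) → mode=M_SCAN action=spin_ccw
7. arrived: (M_SCAN) → mode=M_HALT action=arm_extend
8. grasp_fail: (M_HALT) → mode=M_WAIT action=lamp_flash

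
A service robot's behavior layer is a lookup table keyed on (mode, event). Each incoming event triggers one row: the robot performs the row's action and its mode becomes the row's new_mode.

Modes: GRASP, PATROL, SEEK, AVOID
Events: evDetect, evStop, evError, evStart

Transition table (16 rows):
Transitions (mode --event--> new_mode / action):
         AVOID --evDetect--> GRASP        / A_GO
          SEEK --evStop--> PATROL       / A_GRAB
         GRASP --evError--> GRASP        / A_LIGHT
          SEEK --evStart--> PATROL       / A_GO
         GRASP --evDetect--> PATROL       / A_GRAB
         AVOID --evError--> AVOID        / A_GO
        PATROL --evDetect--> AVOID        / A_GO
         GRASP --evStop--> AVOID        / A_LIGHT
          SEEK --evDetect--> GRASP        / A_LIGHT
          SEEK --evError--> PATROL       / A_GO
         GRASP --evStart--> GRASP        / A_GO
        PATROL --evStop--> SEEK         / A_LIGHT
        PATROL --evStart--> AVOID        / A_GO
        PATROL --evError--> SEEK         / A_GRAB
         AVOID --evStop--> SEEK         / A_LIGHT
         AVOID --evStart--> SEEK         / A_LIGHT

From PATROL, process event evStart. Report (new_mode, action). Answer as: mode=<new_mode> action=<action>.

current mode = PATROL; filter table to that mode:
  (PATROL, evDetect) → (AVOID, A_GO)
  (PATROL, evStop) → (SEEK, A_LIGHT)
  (PATROL, evStart) → (AVOID, A_GO)  ← event matches
  (PATROL, evError) → (SEEK, A_GRAB)
event = evStart selects (AVOID, A_GO)

mode=AVOID action=A_GO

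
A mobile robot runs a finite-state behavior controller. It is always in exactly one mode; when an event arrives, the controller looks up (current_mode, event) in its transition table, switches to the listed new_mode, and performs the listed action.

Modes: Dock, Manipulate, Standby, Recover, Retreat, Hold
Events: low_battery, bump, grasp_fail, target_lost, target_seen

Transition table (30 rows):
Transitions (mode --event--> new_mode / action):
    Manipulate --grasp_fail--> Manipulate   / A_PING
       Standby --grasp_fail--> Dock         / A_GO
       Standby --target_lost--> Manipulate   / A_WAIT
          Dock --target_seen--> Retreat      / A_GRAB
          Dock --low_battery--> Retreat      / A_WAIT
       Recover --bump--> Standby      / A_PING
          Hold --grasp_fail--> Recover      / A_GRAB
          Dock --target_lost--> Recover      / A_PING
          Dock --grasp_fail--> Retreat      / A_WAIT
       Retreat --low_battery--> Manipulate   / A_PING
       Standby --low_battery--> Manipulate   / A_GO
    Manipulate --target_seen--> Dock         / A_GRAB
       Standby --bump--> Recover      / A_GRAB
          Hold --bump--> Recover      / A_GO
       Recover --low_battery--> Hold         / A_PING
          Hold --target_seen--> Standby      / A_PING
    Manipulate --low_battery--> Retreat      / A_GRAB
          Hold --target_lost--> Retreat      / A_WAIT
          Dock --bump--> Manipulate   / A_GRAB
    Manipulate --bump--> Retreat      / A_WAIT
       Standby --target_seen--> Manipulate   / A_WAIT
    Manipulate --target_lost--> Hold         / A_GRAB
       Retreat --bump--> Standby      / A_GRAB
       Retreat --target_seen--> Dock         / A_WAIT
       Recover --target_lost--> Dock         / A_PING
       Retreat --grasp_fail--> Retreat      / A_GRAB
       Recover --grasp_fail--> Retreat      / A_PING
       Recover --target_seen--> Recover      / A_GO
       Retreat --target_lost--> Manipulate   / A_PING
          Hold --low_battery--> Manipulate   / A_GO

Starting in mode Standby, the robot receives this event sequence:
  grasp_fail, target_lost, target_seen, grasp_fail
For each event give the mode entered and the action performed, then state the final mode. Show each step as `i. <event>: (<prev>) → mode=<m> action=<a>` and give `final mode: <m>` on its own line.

1. grasp_fail: (Standby) → mode=Dock action=A_GO
2. target_lost: (Dock) → mode=Recover action=A_PING
3. target_seen: (Recover) → mode=Recover action=A_GO
4. grasp_fail: (Recover) → mode=Retreat action=A_PING

final mode: Retreat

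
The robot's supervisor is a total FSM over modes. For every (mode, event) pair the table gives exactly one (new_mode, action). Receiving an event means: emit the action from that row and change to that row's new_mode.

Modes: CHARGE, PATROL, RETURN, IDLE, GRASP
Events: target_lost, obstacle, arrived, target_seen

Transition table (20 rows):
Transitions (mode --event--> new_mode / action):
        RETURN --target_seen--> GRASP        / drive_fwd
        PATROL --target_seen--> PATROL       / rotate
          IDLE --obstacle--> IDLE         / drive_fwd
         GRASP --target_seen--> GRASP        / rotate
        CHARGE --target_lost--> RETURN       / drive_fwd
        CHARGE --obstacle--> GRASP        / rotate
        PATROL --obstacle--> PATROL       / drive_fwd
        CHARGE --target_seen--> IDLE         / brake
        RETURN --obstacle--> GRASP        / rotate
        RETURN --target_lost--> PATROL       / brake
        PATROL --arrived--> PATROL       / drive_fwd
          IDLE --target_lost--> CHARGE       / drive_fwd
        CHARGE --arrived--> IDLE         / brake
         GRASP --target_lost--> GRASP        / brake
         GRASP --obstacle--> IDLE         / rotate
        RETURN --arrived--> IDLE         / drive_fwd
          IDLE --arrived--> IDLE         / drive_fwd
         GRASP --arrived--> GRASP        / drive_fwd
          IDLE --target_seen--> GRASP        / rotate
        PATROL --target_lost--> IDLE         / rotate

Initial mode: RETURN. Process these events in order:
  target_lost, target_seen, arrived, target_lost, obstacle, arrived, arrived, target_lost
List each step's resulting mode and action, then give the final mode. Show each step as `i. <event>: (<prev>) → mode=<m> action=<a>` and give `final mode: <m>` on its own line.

1. target_lost: (RETURN) → mode=PATROL action=brake
2. target_seen: (PATROL) → mode=PATROL action=rotate
3. arrived: (PATROL) → mode=PATROL action=drive_fwd
4. target_lost: (PATROL) → mode=IDLE action=rotate
5. obstacle: (IDLE) → mode=IDLE action=drive_fwd
6. arrived: (IDLE) → mode=IDLE action=drive_fwd
7. arrived: (IDLE) → mode=IDLE action=drive_fwd
8. target_lost: (IDLE) → mode=CHARGE action=drive_fwd

final mode: CHARGE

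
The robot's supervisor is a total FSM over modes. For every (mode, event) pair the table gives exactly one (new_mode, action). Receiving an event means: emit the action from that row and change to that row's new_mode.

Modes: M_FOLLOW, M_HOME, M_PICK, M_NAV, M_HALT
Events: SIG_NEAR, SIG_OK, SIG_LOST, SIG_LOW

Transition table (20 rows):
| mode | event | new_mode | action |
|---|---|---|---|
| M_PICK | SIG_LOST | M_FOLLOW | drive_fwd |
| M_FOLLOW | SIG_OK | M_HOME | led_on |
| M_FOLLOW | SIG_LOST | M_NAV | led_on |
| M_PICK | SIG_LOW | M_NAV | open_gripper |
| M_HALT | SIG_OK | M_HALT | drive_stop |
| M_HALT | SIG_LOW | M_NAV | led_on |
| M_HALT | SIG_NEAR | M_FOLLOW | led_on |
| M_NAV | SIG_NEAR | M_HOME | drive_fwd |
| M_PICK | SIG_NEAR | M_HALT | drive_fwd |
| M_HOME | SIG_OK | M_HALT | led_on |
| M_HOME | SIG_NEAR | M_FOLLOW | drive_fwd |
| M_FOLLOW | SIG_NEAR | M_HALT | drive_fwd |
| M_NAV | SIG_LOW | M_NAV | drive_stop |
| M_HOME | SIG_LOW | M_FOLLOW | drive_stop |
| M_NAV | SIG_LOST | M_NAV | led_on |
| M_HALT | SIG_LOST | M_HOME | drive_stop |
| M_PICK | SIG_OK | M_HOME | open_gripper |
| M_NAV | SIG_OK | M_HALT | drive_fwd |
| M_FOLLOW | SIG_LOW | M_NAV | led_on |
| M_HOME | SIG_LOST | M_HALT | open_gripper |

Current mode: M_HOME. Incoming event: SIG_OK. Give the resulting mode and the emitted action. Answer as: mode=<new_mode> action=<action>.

mode=M_HALT action=led_on

current mode = M_HOME; filter table to that mode:
  (M_HOME, SIG_OK) → (M_HALT, led_on)  ← event matches
  (M_HOME, SIG_NEAR) → (M_FOLLOW, drive_fwd)
  (M_HOME, SIG_LOW) → (M_FOLLOW, drive_stop)
  (M_HOME, SIG_LOST) → (M_HALT, open_gripper)
event = SIG_OK selects (M_HALT, led_on)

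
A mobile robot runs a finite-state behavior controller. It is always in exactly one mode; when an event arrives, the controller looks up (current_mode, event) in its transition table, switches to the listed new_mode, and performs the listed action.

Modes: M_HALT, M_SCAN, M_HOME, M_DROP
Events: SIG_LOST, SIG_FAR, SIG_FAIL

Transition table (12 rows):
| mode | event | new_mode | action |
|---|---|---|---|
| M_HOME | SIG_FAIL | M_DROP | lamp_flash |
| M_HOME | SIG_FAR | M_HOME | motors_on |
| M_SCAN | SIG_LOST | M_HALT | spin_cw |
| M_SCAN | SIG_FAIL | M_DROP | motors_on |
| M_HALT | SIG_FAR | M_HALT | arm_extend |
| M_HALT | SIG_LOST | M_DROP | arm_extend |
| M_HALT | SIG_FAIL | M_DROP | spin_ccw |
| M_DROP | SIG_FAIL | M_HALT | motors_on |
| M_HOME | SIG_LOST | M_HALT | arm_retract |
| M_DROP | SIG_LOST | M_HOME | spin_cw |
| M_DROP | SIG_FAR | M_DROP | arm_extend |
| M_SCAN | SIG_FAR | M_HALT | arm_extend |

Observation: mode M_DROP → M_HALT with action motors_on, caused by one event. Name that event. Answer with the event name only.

try SIG_LOST: (M_DROP, SIG_LOST) → (M_HOME, spin_cw)
try SIG_FAR: (M_DROP, SIG_FAR) → (M_DROP, arm_extend)
try SIG_FAIL: (M_DROP, SIG_FAIL) → (M_HALT, motors_on)  ← matches

SIG_FAIL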